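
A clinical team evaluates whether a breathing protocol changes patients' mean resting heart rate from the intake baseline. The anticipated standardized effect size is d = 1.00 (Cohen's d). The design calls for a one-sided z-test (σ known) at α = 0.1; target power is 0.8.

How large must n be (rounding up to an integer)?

n = 5

For power 0.8 need Φ(δ − z_{0.1}) = 0.8, so δ = z_{0.1} + z_{0.20} = 1.282 + 0.842 = 2.123.
δ = d·√n ⇒ n = (δ/d)² = (2.123 / 1.00)² = 4.51.
Rounding up, n = 5.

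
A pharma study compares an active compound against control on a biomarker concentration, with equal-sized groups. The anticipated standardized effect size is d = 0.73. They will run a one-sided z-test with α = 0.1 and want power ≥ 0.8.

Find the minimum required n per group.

Set Φ(δ − 1.282) = 0.8; then δ − 1.282 = Φ⁻¹(0.8) = 0.842, giving δ = 2.123.
δ = d·√(n/2) ⇒ n = 2(δ/d)² = 2 × (2.123 / 0.73)² = 16.92.
Rounding up, n = 17 per group.

n = 17 per group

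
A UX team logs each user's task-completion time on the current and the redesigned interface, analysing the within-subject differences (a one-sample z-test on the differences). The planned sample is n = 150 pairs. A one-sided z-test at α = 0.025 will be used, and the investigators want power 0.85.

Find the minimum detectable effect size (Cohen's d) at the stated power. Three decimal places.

Required noncentrality: δ = z_{0.025} + z_{0.15} = 1.960 + 1.036 = 2.996.
δ = d·√n ⇒ d = δ/√n = 2.996/√150 = 0.2447.

d ≈ 0.245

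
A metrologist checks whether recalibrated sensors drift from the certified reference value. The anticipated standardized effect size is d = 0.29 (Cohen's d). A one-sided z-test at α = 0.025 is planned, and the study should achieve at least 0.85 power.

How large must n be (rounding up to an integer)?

n = 107

Set Φ(δ − 1.960) = 0.85; then δ − 1.960 = Φ⁻¹(0.85) = 1.036, giving δ = 2.996.
δ = d·√n ⇒ n = (δ/d)² = (2.996 / 0.29)² = 106.76.
Round up to the next whole unit.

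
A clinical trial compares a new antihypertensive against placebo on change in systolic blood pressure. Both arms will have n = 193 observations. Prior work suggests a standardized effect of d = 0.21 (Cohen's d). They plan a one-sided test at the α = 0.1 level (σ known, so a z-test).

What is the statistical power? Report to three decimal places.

Power ≈ 0.783

Noncentrality parameter: δ = d·√(n/2) = 0.21 × √(193/2) = 2.0629
Critical value for a one-sided test at α = 0.1: z_α = 1.282.
Power = Φ(δ − 1.282) = Φ(0.781) = 0.7827.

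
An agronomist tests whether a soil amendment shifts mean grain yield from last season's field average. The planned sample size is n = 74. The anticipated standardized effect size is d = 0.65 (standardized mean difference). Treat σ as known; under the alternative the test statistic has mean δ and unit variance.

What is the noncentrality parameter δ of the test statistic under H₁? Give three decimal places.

δ ≈ 5.592

The noncentrality parameter scales effect size by the design's sample-size factor: δ = d·√n = 0.65 × √74 = 5.5915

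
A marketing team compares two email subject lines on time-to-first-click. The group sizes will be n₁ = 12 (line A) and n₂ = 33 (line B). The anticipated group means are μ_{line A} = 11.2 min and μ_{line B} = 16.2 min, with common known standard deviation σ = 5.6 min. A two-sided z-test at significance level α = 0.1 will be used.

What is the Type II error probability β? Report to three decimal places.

β ≈ 0.158

Standardized effect: d = |μ_{line A} − μ_{line B}| / σ = |11.2 − 16.2| / 5.6 = 0.8929
Noncentrality parameter: δ = d / √(1/n₁ + 1/n₂) = 0.8929 / √(1/12 + 1/33) = 2.6486
Critical value for a two-sided test at α = 0.1: z_{α/2} = 1.645.
Power = Φ(δ − 1.645) + Φ(−δ − 1.645) = Φ(1.004) + Φ(-4.293) = 0.8423 + 0.0000 = 0.8423.
Type II error: β = 1 − power = 1 − 0.8423 = 0.1577.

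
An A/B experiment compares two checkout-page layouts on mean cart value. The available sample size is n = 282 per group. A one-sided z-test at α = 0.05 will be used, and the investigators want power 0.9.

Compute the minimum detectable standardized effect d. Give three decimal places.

Required noncentrality: δ = z_{0.05} + z_{0.10} = 1.645 + 1.282 = 2.926.
δ = d·√(n/2) ⇒ d = δ/√(n/2) = 2.926/√(282/2) = 0.2464.

d ≈ 0.246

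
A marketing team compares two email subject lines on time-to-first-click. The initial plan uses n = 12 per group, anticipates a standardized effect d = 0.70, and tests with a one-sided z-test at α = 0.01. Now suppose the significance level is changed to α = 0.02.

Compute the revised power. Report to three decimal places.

δ = d·√(n/2) = 0.70 × √(12/2) = 1.7146 (unchanged). New critical value: z_{0.02} = 2.054.
Revised power = P(Z > 2.054 − δ) = Φ(-0.339) = 0.3673.

Power ≈ 0.367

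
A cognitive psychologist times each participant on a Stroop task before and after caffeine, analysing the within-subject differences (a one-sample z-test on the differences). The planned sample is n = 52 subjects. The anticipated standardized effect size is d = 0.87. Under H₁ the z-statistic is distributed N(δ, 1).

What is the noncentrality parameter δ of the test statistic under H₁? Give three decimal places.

δ ≈ 6.274

The noncentrality parameter scales effect size by the design's sample-size factor: δ = d·√n = 0.87 × √52 = 6.2737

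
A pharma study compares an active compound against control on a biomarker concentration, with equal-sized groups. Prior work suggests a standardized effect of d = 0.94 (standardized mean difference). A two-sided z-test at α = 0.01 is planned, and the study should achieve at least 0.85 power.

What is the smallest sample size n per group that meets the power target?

n = 30 per group

Set Φ(δ − 2.576) = 0.85; then δ − 2.576 = Φ⁻¹(0.85) = 1.036, giving δ = 3.612.
(The Φ(−δ − z_{α/2}) term is vanishingly small for δ > 0 and is dropped in the standard sample-size formula.)
δ = d·√(n/2) ⇒ n = 2(δ/d)² = 2 × (3.612 / 0.94)² = 29.53.
Round up to the next whole unit.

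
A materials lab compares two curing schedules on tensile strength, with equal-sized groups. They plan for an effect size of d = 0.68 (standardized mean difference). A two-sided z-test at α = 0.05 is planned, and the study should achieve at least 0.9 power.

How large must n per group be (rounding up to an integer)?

n = 46 per group

Set Φ(δ − 1.960) = 0.9; then δ − 1.960 = Φ⁻¹(0.9) = 1.282, giving δ = 3.242.
(The Φ(−δ − z_{α/2}) term is vanishingly small for δ > 0 and is dropped in the standard sample-size formula.)
δ = d·√(n/2) ⇒ n = 2(δ/d)² = 2 × (3.242 / 0.68)² = 45.45.
Round up to the next whole unit.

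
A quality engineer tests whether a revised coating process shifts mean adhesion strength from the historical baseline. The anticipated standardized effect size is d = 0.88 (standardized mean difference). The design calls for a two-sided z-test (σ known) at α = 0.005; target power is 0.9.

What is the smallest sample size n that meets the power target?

n = 22

For power 0.9 need Φ(δ − z_{0.0025}) = 0.9, so δ = z_{0.0025} + z_{0.10} = 2.807 + 1.282 = 4.089.
(The Φ(−δ − z_{α/2}) term is vanishingly small for δ > 0 and is dropped in the standard sample-size formula.)
δ = d·√n ⇒ n = (δ/d)² = (4.089 / 0.88)² = 21.59.
Round up to the next whole unit.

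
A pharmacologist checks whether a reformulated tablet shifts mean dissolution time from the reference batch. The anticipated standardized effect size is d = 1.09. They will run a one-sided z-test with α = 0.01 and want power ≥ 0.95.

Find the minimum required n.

n = 14

Set Φ(δ − 2.326) = 0.95; then δ − 2.326 = Φ⁻¹(0.95) = 1.645, giving δ = 3.971.
δ = d·√n ⇒ n = (δ/d)² = (3.971 / 1.09)² = 13.27.
Round up to the next whole unit.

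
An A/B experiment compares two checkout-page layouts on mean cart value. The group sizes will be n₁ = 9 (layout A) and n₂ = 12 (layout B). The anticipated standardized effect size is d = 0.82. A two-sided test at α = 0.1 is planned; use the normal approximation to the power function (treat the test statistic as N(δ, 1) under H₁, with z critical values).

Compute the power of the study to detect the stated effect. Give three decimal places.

Power ≈ 0.585

Noncentrality parameter: δ = d / √(1/n₁ + 1/n₂) = 0.82 / √(1/9 + 1/12) = 1.8596
Critical value for a two-sided test at α = 0.1: z_{α/2} = 1.645.
Power = Φ(δ − 1.645) + Φ(−δ − 1.645) = Φ(0.215) + Φ(-3.504) = 0.5850 + 0.0002 = 0.5852.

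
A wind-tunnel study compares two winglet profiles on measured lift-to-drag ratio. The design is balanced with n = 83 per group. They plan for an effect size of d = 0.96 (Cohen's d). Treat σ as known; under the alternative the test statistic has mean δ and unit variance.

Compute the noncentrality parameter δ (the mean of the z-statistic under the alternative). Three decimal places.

δ = d·√(n/2) = 0.96 × √(83/2) = 6.1844

δ ≈ 6.184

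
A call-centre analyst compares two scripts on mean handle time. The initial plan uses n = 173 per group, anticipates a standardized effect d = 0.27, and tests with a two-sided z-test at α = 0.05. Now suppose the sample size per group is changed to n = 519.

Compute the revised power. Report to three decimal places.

Power ≈ 0.992

With n = 519 per group: δ = d·√(n/2) = 0.27 × √(519/2) = 4.3494. Critical value z_{0.025} = 1.960.
Revised power = Φ(δ − 1.960) + Φ(−δ − 1.960) = Φ(2.389) + Φ(-6.309) = 0.9916 + 0.0000 = 0.9916.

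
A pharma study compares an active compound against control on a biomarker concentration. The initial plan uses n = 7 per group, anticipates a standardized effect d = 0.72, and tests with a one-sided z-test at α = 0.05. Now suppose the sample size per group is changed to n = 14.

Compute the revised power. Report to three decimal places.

With n = 14 per group: δ = d·√(n/2) = 0.72 × √(14/2) = 1.9049. Critical value z_{0.05} = 1.645.
Revised power = Φ(δ − 1.645) = Φ(0.260) = 0.6026.

Power ≈ 0.603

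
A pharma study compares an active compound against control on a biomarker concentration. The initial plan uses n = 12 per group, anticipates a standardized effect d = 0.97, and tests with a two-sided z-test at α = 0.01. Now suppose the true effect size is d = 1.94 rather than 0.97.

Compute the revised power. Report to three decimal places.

Power ≈ 0.985

With d = 1.94: δ = d·√(n/2) = 1.94 × √(12/2) = 4.7520. Critical value z_{0.005} = 2.576.
Revised power = Φ(δ − 2.576) + Φ(−δ − 2.576) = Φ(2.176) + Φ(-7.328) = 0.9852 + 0.0000 = 0.9852.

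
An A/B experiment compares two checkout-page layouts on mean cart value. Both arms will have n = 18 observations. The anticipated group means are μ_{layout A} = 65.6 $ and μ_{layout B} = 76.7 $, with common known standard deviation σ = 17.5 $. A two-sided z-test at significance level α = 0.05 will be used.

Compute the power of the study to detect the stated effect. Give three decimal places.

Power ≈ 0.477

Standardized effect: d = |μ_{layout A} − μ_{layout B}| / σ = |65.6 − 76.7| / 17.5 = 0.6343
Noncentrality parameter: δ = d·√(n/2) = 0.6343 × √(18/2) = 1.9029
Two-sided α = 0.05 → critical value z_{0.025} = 1.960.
Power = Φ(δ − 1.960) + Φ(−δ − 1.960) = Φ(-0.057) + Φ(-3.863) = 0.4772 + 0.0001 = 0.4773.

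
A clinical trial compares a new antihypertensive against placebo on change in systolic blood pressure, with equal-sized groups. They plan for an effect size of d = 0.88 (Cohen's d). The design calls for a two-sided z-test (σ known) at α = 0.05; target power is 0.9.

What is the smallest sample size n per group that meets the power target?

Set Φ(δ − 1.960) = 0.9; then δ − 1.960 = Φ⁻¹(0.9) = 1.282, giving δ = 3.242.
(The Φ(−δ − z_{α/2}) term is vanishingly small for δ > 0 and is dropped in the standard sample-size formula.)
δ = d·√(n/2) ⇒ n = 2(δ/d)² = 2 × (3.242 / 0.88)² = 27.14.
Rounding up, n = 28 per group.

n = 28 per group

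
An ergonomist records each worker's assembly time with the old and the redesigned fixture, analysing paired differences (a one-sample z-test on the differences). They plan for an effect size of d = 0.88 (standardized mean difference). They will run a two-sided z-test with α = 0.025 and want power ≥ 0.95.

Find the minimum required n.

Set Φ(δ − 2.241) = 0.95; then δ − 2.241 = Φ⁻¹(0.95) = 1.645, giving δ = 3.886.
(For δ > 0 the lower-tail rejection region contributes negligibly to power, so the one-term inversion is standard.)
δ = d·√n ⇒ n = (δ/d)² = (3.886 / 0.88)² = 19.50.
Round up to the next whole unit.

n = 20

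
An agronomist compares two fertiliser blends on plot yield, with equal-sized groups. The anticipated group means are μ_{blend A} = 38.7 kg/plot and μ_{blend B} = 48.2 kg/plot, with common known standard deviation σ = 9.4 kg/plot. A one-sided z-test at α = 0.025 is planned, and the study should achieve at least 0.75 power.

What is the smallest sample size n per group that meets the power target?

n = 14 per group

Standardized effect: d = |μ_{blend A} − μ_{blend B}| / σ = |38.7 − 48.2| / 9.4 = 1.0106
For power 0.75 need Φ(δ − z_{0.025}) = 0.75, so δ = z_{0.025} + z_{0.25} = 1.960 + 0.674 = 2.634.
δ = d·√(n/2) ⇒ n = 2(δ/d)² = 2 × (2.634 / 1.0106)² = 13.59.
Rounding up, n = 14 per group.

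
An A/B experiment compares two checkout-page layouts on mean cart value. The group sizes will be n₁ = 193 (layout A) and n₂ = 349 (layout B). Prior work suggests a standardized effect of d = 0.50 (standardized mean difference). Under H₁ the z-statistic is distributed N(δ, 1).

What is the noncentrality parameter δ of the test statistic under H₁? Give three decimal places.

δ ≈ 5.574

The noncentrality parameter scales effect size by the design's sample-size factor: δ = d / √(1/n₁ + 1/n₂) = 0.50 / √(1/193 + 1/349) = 5.5739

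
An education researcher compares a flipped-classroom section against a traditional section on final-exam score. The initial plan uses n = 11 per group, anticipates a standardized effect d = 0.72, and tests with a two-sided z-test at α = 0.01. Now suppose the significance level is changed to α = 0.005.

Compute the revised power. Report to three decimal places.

Power ≈ 0.132

δ = d·√(n/2) = 0.72 × √(11/2) = 1.6885 (unchanged). New critical value: z_{0.0025} = 2.807.
Revised power = Φ(δ − 2.807) + Φ(−δ − 2.807) = Φ(-1.118) + Φ(-4.496) = 0.1317 + 0.0000 = 0.1317.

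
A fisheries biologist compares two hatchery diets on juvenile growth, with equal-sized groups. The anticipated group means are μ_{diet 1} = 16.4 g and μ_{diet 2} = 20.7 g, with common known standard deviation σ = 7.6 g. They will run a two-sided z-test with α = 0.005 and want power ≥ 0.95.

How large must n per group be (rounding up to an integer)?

Standardized effect: d = |μ_{diet 1} − μ_{diet 2}| / σ = |16.4 − 20.7| / 7.6 = 0.5658
Set Φ(δ − 2.807) = 0.95; then δ − 2.807 = Φ⁻¹(0.95) = 1.645, giving δ = 4.452.
(Ignoring the negligible lower-tail rejection probability gives the usual closed-form inversion.)
δ = d·√(n/2) ⇒ n = 2(δ/d)² = 2 × (4.452 / 0.5658)² = 123.83.
Round up to the next whole unit.

n = 124 per group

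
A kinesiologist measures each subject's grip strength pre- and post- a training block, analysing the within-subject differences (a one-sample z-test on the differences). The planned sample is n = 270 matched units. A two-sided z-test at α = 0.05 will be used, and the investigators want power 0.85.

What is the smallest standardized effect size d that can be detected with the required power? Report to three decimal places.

d ≈ 0.182

Need Φ(δ − 1.960) = 0.85, so δ = 1.960 + 1.036 = 2.996.
(The second rejection-region term Φ(−δ − z_{α/2}) is negligible and dropped.)
δ = d·√n ⇒ d = δ/√n = 2.996/√270 = 0.1824.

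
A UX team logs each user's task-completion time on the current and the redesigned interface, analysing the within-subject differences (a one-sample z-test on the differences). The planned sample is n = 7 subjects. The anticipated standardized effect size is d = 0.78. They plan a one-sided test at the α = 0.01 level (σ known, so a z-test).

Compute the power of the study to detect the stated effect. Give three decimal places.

Power ≈ 0.396

Noncentrality parameter: δ = d·√n = 0.78 × √7 = 2.0637
Critical value for a one-sided test at α = 0.01: z_α = 2.326.
Power = P(Z > 2.326 − δ) = Φ(-0.263) = 0.3964.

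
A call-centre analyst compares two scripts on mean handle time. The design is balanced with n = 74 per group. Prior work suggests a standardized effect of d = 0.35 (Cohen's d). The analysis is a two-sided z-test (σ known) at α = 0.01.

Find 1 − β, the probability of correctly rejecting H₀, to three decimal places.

Power ≈ 0.327

Noncentrality parameter: δ = d·√(n/2) = 0.35 × √(74/2) = 2.1290
Critical value for a two-sided test at α = 0.01: z_{α/2} = 2.576.
Power = Φ(δ − 2.576) + Φ(−δ − 2.576) = Φ(-0.447) + Φ(-4.705) = 0.3275 + 0.0000 = 0.3275.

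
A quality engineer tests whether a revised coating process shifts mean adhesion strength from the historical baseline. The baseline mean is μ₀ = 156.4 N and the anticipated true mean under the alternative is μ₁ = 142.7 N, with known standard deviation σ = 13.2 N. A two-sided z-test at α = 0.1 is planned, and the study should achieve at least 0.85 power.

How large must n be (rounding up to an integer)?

n = 7

Standardized effect: d = |μ₁ − μ₀| / σ = |142.7 − 156.4| / 13.2 = 1.0379
Set Φ(δ − 1.645) = 0.85; then δ − 1.645 = Φ⁻¹(0.85) = 1.036, giving δ = 2.681.
(The Φ(−δ − z_{α/2}) term is vanishingly small for δ > 0 and is dropped in the standard sample-size formula.)
δ = d·√n ⇒ n = (δ/d)² = (2.681 / 1.0379)² = 6.67.
Rounding up, n = 7.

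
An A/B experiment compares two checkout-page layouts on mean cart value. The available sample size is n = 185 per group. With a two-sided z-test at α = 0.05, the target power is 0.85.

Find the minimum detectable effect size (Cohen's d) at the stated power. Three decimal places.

Required noncentrality: δ = z_{0.025} + z_{0.15} = 1.960 + 1.036 = 2.996.
(Lower-tail contribution to power is negligible for δ > 0.)
δ = d·√(n/2) ⇒ d = δ/√(n/2) = 2.996/√(185/2) = 0.3116.

d ≈ 0.312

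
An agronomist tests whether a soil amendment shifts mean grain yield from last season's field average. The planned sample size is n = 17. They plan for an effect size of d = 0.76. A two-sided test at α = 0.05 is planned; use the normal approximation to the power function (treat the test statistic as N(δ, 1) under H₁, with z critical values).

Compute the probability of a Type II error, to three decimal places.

β ≈ 0.120

Noncentrality parameter: δ = d·√n = 0.76 × √17 = 3.1336
Two-sided α = 0.05 → critical value z_{0.025} = 1.960.
Power = Φ(δ − 1.960) + Φ(−δ − 1.960) = Φ(1.174) + Φ(-5.094) = 0.8797 + 0.0000 = 0.8797.
Type II error: β = 1 − power = 1 − 0.8797 = 0.1203.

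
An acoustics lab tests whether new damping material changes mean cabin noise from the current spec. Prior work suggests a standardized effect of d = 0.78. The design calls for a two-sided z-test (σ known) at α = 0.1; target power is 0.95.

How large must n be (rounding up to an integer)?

For power 0.95 need Φ(δ − z_{0.05}) = 0.95, so δ = z_{0.05} + z_{0.05} = 1.645 + 1.645 = 3.290.
(For δ > 0 the lower-tail rejection region contributes negligibly to power, so the one-term inversion is standard.)
δ = d·√n ⇒ n = (δ/d)² = (3.290 / 0.78)² = 17.79.
Rounding up, n = 18.

n = 18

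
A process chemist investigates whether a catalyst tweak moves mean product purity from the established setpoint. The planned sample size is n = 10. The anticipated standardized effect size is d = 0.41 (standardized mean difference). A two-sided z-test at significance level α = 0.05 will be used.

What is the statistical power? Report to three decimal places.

Power ≈ 0.254

Noncentrality parameter: δ = d·√n = 0.41 × √10 = 1.2965
Two-sided α = 0.05 → critical value z_{0.025} = 1.960.
Power = Φ(δ − 1.960) + Φ(−δ − 1.960) = Φ(-0.663) + Φ(-3.256) = 0.2535 + 0.0006 = 0.2541.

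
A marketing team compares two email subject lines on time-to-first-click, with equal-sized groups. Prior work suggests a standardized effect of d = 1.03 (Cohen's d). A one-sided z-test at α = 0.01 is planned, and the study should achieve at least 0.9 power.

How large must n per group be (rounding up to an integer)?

Set Φ(δ − 2.326) = 0.9; then δ − 2.326 = Φ⁻¹(0.9) = 1.282, giving δ = 3.608.
δ = d·√(n/2) ⇒ n = 2(δ/d)² = 2 × (3.608 / 1.03)² = 24.54.
Round up to the next whole unit.

n = 25 per group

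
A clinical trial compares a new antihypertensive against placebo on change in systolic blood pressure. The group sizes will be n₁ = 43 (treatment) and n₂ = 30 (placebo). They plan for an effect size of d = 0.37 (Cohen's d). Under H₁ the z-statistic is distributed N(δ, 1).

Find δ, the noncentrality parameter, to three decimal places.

The noncentrality parameter scales effect size by the design's sample-size factor: δ = d / √(1/n₁ + 1/n₂) = 0.37 / √(1/43 + 1/30) = 1.5554

δ ≈ 1.555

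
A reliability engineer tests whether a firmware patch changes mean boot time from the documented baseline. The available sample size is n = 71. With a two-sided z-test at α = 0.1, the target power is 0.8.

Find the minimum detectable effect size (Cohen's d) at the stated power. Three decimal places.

d ≈ 0.295

Need Φ(δ − 1.645) = 0.8, so δ = 1.645 + 0.842 = 2.486.
(The second rejection-region term Φ(−δ − z_{α/2}) is negligible and dropped.)
δ = d·√n ⇒ d = δ/√n = 2.486/√71 = 0.2951.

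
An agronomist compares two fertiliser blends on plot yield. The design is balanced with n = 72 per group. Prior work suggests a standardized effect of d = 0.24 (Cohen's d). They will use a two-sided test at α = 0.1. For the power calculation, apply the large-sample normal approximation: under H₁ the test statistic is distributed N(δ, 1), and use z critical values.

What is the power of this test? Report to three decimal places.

Power ≈ 0.420

Noncentrality parameter: δ = d·√(n/2) = 0.24 × √(72/2) = 1.4400
Two-sided α = 0.1 → critical value z_{0.05} = 1.645.
Power = Φ(δ − 1.645) + Φ(−δ − 1.645) = Φ(-0.205) + Φ(-3.085) = 0.4188 + 0.0010 = 0.4199.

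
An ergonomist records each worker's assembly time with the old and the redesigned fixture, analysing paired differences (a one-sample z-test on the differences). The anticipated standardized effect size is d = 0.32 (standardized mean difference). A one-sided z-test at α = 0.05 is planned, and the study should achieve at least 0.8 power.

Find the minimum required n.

Set Φ(δ − 1.645) = 0.8; then δ − 1.645 = Φ⁻¹(0.8) = 0.842, giving δ = 2.486.
δ = d·√n ⇒ n = (δ/d)² = (2.486 / 0.32)² = 60.38.
Round up to the next whole unit.

n = 61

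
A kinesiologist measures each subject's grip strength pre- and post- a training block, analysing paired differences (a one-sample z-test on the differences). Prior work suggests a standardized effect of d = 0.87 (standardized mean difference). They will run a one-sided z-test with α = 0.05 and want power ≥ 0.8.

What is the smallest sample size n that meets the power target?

n = 9

Set Φ(δ − 1.645) = 0.8; then δ − 1.645 = Φ⁻¹(0.8) = 0.842, giving δ = 2.486.
δ = d·√n ⇒ n = (δ/d)² = (2.486 / 0.87)² = 8.17.
Round up to the next whole unit.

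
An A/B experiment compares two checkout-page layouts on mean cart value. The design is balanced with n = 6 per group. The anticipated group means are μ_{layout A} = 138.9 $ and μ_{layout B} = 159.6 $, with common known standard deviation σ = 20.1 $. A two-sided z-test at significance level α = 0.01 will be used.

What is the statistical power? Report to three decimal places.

Standardized effect: d = |μ_{layout A} − μ_{layout B}| / σ = |138.9 − 159.6| / 20.1 = 1.0299
Noncentrality parameter: δ = d·√(n/2) = 1.0299 × √(6/2) = 1.7838
Two-sided α = 0.01 → critical value z_{0.005} = 2.576.
Power = Φ(δ − 2.576) + Φ(−δ − 2.576) = Φ(-0.792) + Φ(-4.360) = 0.2142 + 0.0000 = 0.2142.

Power ≈ 0.214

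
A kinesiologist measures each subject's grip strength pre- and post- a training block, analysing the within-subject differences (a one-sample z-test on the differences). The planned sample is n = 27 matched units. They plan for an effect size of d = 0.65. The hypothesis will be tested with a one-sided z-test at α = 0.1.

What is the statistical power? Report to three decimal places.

Noncentrality parameter: δ = d·√n = 0.65 × √27 = 3.3775
Critical value for a one-sided test at α = 0.1: z_α = 1.282.
Power = Φ(δ − 1.282) = Φ(2.096) = 0.9820.

Power ≈ 0.982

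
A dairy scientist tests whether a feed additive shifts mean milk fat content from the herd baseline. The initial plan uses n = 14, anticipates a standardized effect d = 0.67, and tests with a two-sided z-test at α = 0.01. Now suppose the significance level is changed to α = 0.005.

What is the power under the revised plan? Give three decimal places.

δ = d·√n = 0.67 × √14 = 2.5069 (unchanged). New critical value: z_{0.0025} = 2.807.
Revised power = Φ(δ − 2.807) + Φ(−δ − 2.807) = Φ(-0.300) + Φ(-5.314) = 0.3820 + 0.0000 = 0.3820.

Power ≈ 0.382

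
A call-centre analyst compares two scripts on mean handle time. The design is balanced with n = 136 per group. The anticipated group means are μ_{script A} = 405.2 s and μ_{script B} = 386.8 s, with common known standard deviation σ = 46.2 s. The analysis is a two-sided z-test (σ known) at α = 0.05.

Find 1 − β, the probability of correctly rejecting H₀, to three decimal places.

Standardized effect: d = |μ_{script A} − μ_{script B}| / σ = |405.2 − 386.8| / 46.2 = 0.3983
Noncentrality parameter: λ = d·√(n/2) = 0.3983 × √(136/2) = 3.2842
Critical value for a two-sided test at α = 0.05: z_{α/2} = 1.960.
Power = Φ(λ − 1.960) + Φ(−λ − 1.960) = Φ(1.324) + Φ(-5.244) = 0.9073 + 0.0000 = 0.9073.

Power ≈ 0.907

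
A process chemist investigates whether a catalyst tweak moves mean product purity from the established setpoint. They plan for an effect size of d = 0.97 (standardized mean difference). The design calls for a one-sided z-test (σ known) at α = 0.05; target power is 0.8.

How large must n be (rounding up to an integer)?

For power 0.8 need Φ(δ − z_{0.05}) = 0.8, so δ = z_{0.05} + z_{0.20} = 1.645 + 0.842 = 2.486.
δ = d·√n ⇒ n = (δ/d)² = (2.486 / 0.97)² = 6.57.
Rounding up, n = 7.

n = 7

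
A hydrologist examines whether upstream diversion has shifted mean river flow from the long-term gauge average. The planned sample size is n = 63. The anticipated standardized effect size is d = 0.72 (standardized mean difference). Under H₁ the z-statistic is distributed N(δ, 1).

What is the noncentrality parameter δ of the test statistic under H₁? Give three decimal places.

δ = d·√n = 0.72 × √63 = 5.7148

δ ≈ 5.715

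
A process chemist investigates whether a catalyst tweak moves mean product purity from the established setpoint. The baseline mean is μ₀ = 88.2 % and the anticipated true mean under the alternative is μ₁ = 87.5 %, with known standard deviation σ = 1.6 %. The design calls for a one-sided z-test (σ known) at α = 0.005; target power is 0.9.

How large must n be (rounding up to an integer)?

n = 78

Standardized effect: d = |μ₁ − μ₀| / σ = |87.5 − 88.2| / 1.6 = 0.4375
For power 0.9 need Φ(δ − z_{0.005}) = 0.9, so δ = z_{0.005} + z_{0.10} = 2.576 + 1.282 = 3.857.
δ = d·√n ⇒ n = (δ/d)² = (3.857 / 0.4375)² = 77.74.
Round up to the next whole unit.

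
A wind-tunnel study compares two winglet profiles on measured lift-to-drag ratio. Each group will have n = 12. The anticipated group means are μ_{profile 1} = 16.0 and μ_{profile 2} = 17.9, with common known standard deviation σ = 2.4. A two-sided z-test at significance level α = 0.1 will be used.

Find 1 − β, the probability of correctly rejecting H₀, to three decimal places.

Standardized effect: d = |μ_{profile 1} − μ_{profile 2}| / σ = |16.0 − 17.9| / 2.4 = 0.7917
Noncentrality parameter: δ = d·√(n/2) = 0.7917 × √(12/2) = 1.9392
Two-sided α = 0.1 → critical value z_{0.05} = 1.645.
Power = Φ(δ − 1.645) + Φ(−δ − 1.645) = Φ(0.294) + Φ(-3.584) = 0.6157 + 0.0002 = 0.6159.

Power ≈ 0.616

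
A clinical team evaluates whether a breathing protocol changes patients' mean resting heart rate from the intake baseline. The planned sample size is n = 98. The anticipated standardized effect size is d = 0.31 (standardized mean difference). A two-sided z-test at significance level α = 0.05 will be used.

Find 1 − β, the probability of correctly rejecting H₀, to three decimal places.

Power ≈ 0.866

Noncentrality parameter: δ = d·√n = 0.31 × √98 = 3.0688
Two-sided α = 0.05 → critical value z_{0.025} = 1.960.
Power = Φ(δ − 1.960) + Φ(−δ − 1.960) = Φ(1.109) + Φ(-5.029) = 0.8663 + 0.0000 = 0.8663.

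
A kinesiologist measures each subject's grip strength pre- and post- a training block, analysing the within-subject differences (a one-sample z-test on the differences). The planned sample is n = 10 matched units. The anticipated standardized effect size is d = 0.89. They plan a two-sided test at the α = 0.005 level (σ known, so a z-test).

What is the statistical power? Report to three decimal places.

Noncentrality parameter: δ = d·√n = 0.89 × √10 = 2.8144
Critical value for a two-sided test at α = 0.005: z_{α/2} = 2.807.
Power = Φ(δ − 2.807) + Φ(−δ − 2.807) = Φ(0.007) + Φ(-5.621) = 0.5029 + 0.0000 = 0.5029.

Power ≈ 0.503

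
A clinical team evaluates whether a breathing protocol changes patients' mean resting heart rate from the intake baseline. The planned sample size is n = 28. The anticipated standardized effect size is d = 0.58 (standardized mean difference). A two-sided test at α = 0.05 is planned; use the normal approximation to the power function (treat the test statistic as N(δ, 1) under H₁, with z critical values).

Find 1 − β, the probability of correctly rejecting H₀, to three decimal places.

Power ≈ 0.866

Noncentrality parameter: δ = d·√n = 0.58 × √28 = 3.0691
Two-sided α = 0.05 → critical value z_{0.025} = 1.960.
Power = Φ(δ − 1.960) + Φ(−δ − 1.960) = Φ(1.109) + Φ(-5.029) = 0.8663 + 0.0000 = 0.8663.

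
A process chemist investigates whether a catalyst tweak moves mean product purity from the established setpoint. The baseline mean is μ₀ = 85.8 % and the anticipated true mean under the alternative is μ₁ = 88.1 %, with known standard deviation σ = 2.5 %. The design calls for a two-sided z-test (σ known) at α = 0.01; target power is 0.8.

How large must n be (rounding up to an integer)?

Standardized effect: d = |μ₁ − μ₀| / σ = |88.1 − 85.8| / 2.5 = 0.9200
Set Φ(δ − 2.576) = 0.8; then δ − 2.576 = Φ⁻¹(0.8) = 0.842, giving δ = 3.417.
(Ignoring the negligible lower-tail rejection probability gives the usual closed-form inversion.)
δ = d·√n ⇒ n = (δ/d)² = (3.417 / 0.9200)² = 13.80.
Rounding up, n = 14.

n = 14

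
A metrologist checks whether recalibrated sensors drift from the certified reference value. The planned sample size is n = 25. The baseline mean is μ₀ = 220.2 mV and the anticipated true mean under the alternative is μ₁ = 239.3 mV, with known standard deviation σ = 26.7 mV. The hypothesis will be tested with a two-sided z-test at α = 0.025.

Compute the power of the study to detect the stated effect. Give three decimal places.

Standardized effect: d = |μ₁ − μ₀| / σ = |239.3 − 220.2| / 26.7 = 0.7154
Noncentrality parameter: δ = d·√n = 0.7154 × √25 = 3.5768
Critical value for a two-sided test at α = 0.025: z_{α/2} = 2.241.
Power = Φ(δ − 2.241) + Φ(−δ − 2.241) = Φ(1.335) + Φ(-5.818) = 0.9091 + 0.0000 = 0.9091.

Power ≈ 0.909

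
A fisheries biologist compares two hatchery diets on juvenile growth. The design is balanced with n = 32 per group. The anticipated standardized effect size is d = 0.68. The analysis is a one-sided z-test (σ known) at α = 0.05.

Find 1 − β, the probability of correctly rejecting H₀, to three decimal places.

Power ≈ 0.859

Noncentrality parameter: δ = d·√(n/2) = 0.68 × √(32/2) = 2.7200
One-sided α = 0.05 → critical value z_{0.05} = 1.645.
Power = P(Z > 1.645 − δ) = Φ(1.075) = 0.8588.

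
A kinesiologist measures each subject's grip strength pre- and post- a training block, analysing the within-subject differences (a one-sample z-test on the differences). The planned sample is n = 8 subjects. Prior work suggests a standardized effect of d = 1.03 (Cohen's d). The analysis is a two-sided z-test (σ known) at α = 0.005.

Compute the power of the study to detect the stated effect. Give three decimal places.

Power ≈ 0.542

Noncentrality parameter: δ = d·√n = 1.03 × √8 = 2.9133
Critical value for a two-sided test at α = 0.005: z_{α/2} = 2.807.
Power = Φ(δ − 2.807) + Φ(−δ − 2.807) = Φ(0.106) + Φ(-5.720) = 0.5423 + 0.0000 = 0.5423.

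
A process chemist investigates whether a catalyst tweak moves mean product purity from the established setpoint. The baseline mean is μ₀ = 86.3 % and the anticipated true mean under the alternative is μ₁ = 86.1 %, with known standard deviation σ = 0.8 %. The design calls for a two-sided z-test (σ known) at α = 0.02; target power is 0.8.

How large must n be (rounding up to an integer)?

n = 161

Standardized effect: d = |μ₁ − μ₀| / σ = |86.1 − 86.3| / 0.8 = 0.2500
Set Φ(δ − 2.326) = 0.8; then δ − 2.326 = Φ⁻¹(0.8) = 0.842, giving δ = 3.168.
(The Φ(−δ − z_{α/2}) term is vanishingly small for δ > 0 and is dropped in the standard sample-size formula.)
δ = d·√n ⇒ n = (δ/d)² = (3.168 / 0.2500)² = 160.58.
Round up to the next whole unit.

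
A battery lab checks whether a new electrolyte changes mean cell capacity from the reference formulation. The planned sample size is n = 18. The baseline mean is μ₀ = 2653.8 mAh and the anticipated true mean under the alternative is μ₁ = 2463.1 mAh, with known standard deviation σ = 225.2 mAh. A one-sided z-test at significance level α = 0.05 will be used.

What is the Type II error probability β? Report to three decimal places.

β ≈ 0.026

Standardized effect: d = |μ₁ − μ₀| / σ = |2463.1 − 2653.8| / 225.2 = 0.8468
Noncentrality parameter: δ = d·√n = 0.8468 × √18 = 3.5927
Critical value for a one-sided test at α = 0.05: z_α = 1.645.
Power = P(Z > 1.645 − δ) = Φ(1.948) = 0.9743.
Type II error: β = 1 − power = 1 − 0.9743 = 0.0257.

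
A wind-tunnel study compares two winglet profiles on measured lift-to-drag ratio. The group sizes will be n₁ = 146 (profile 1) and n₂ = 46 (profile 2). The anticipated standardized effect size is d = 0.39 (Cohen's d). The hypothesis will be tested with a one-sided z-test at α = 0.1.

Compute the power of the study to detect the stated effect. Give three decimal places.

Noncentrality parameter: δ = d / √(1/n₁ + 1/n₂) = 0.39 / √(1/146 + 1/46) = 2.3066
One-sided α = 0.1 → critical value z_{0.1} = 1.282.
Power = Φ(δ − 1.282) = Φ(1.025) = 0.8473.

Power ≈ 0.847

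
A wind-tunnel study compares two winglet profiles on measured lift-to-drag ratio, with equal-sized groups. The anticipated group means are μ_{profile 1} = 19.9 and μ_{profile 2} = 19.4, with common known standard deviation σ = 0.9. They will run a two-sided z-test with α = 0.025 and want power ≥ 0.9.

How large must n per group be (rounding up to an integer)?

n = 81 per group

Standardized effect: d = |μ_{profile 1} − μ_{profile 2}| / σ = |19.9 − 19.4| / 0.9 = 0.5556
For power 0.9 need Φ(δ − z_{0.0125}) = 0.9, so δ = z_{0.0125} + z_{0.10} = 2.241 + 1.282 = 3.523.
(The Φ(−δ − z_{α/2}) term is vanishingly small for δ > 0 and is dropped in the standard sample-size formula.)
δ = d·√(n/2) ⇒ n = 2(δ/d)² = 2 × (3.523 / 0.5556)² = 80.42.
Round up to the next whole unit.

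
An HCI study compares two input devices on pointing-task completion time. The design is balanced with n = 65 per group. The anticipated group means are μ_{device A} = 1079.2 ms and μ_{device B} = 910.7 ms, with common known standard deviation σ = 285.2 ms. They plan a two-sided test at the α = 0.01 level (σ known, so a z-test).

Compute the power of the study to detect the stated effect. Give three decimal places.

Standardized effect: d = |μ_{device A} − μ_{device B}| / σ = |1079.2 − 910.7| / 285.2 = 0.5908
Noncentrality parameter: δ = d·√(n/2) = 0.5908 × √(65/2) = 3.3682
Critical value for a two-sided test at α = 0.01: z_{α/2} = 2.576.
Power = Φ(δ − 2.576) + Φ(−δ − 2.576) = Φ(0.792) + Φ(-5.944) = 0.7859 + 0.0000 = 0.7859.

Power ≈ 0.786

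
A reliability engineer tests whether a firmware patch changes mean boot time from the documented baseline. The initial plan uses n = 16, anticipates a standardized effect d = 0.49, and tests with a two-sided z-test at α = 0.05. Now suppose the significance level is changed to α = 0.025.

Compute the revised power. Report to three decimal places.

δ = d·√n = 0.49 × √16 = 1.9600 (unchanged). New critical value: z_{0.0125} = 2.241.
Revised power = Φ(δ − 2.241) + Φ(−δ − 2.241) = Φ(-0.281) + Φ(-4.201) = 0.3892 + 0.0000 = 0.3892.

Power ≈ 0.389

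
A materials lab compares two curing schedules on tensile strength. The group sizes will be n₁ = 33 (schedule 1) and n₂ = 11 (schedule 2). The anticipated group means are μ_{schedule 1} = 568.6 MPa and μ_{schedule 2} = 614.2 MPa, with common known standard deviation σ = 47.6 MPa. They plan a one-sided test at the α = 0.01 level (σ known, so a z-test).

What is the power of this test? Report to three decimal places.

Standardized effect: d = |μ_{schedule 1} − μ_{schedule 2}| / σ = |568.6 − 614.2| / 47.6 = 0.9580
Noncentrality parameter: δ = d / √(1/n₁ + 1/n₂) = 0.9580 / √(1/33 + 1/11) = 2.7516
One-sided α = 0.01 → critical value z_{0.01} = 2.326.
Power = Φ(δ − 2.326) = Φ(0.425) = 0.6647.

Power ≈ 0.665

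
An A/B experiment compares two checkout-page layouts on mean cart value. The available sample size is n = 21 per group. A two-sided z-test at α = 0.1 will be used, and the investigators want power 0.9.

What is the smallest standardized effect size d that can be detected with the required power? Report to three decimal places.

d ≈ 0.903

Required noncentrality: δ = z_{0.05} + z_{0.10} = 1.645 + 1.282 = 2.926.
(The second rejection-region term Φ(−δ − z_{α/2}) is negligible and dropped.)
δ = d·√(n/2) ⇒ d = δ/√(n/2) = 2.926/√(21/2) = 0.9031.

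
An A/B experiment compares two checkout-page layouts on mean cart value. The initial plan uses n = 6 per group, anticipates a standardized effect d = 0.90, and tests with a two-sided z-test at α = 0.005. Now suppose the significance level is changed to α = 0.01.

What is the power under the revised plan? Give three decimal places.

δ = d·√(n/2) = 0.90 × √(6/2) = 1.5588 (unchanged). New critical value: z_{0.005} = 2.576.
Revised power = Φ(δ − 2.576) + Φ(−δ − 2.576) = Φ(-1.017) + Φ(-4.135) = 0.1546 + 0.0000 = 0.1546.

Power ≈ 0.155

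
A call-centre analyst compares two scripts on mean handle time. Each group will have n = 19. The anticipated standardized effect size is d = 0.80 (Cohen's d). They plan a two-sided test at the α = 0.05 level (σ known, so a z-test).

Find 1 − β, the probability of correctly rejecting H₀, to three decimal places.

Power ≈ 0.694

Noncentrality parameter: δ = d·√(n/2) = 0.80 × √(19/2) = 2.4658
Critical value for a two-sided test at α = 0.05: z_{α/2} = 1.960.
Power = Φ(δ − 1.960) + Φ(−δ − 1.960) = Φ(0.506) + Φ(-4.426) = 0.6935 + 0.0000 = 0.6935.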